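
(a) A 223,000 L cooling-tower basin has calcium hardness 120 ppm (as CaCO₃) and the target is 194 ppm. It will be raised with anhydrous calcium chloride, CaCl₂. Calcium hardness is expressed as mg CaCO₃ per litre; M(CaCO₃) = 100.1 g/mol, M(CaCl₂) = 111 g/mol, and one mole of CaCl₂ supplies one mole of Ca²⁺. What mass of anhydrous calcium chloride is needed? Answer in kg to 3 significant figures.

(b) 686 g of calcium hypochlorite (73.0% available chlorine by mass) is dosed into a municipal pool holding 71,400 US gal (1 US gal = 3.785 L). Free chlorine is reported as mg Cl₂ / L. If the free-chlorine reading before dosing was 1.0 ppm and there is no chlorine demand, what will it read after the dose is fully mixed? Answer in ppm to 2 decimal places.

(a) 18.3 kg; (b) 2.85 ppm

(a) Hardness to add: (194 − 120) = 74 mg/L as CaCO₃ × 223,000 L = 16,500 g as CaCO₃.
(a) Moles of Ca²⁺ (1 mol Ca²⁺ ≡ 1 mol CaCO₃): 16,500 / 100.1 g/mol = 164.9 mol.
(a) Mass of CaCl₂: 164.9 × 111 = 18,300 g.

(b) Volume: 71,400 US gal × 3.785 L/gal = 270,249 L.
(b) Available chlorine delivered: 686 g × 0.73 = 500.8 g as Cl₂.
(b) Concentration rise: 500.8 g / 270,249 L = 1.853 mg/L = 1.85 ppm.
(b) Final FC: 1.0 + 1.85 = 2.85 ppm.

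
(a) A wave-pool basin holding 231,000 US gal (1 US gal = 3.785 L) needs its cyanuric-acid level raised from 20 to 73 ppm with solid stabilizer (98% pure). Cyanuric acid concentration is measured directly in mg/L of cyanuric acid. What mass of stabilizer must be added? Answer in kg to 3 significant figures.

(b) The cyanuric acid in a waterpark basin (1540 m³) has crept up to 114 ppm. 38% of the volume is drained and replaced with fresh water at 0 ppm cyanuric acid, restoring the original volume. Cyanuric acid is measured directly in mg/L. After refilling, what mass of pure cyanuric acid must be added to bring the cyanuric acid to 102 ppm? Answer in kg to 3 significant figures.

(a) 47.3 kg; (b) 48.2 kg

(a) Volume: 231,000 US gal × 3.785 L/gal = 874,335 L.
(a) CYA to add: (73 − 20) = 53 mg/L × 874,335 L = 46,340 g cyanuric acid.
(a) At 98% purity: 46,340 / 0.98 = 47,290 g product.

(b) Volume: 1540 m³ = 1,540,000 L.
(b) After draining 38% and refilling: 114 × 0.62 + 0 × 0.38 = 70.68 ppm.
(b) Deficit to target: 102 − 70.68 = 31.32 mg/L.
(b) Mass: 31.32 mg/L × 1,540,000 L = 48,230 g cyanuric acid.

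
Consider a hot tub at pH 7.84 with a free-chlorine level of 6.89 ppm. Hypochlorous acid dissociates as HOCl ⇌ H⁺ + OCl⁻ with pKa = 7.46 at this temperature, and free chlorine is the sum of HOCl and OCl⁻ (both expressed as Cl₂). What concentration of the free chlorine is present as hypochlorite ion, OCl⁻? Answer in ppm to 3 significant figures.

4.86 ppm

[OCl⁻]/[HOCl] = 10^(pH − pKa) = 10^(7.84 − 7.46) = 10^0.38 = 2.399.
Fraction as HOCl = 1 / (1 + 2.399) = 0.2942.
OCl⁻ = (1 − 0.2942) × 6.89 ppm = 4.863 ppm.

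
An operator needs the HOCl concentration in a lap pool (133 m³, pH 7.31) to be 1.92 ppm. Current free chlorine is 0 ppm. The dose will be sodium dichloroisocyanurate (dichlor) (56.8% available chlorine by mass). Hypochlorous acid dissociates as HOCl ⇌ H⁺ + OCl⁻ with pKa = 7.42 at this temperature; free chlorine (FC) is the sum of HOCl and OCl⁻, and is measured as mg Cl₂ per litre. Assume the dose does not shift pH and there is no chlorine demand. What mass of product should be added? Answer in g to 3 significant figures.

799 g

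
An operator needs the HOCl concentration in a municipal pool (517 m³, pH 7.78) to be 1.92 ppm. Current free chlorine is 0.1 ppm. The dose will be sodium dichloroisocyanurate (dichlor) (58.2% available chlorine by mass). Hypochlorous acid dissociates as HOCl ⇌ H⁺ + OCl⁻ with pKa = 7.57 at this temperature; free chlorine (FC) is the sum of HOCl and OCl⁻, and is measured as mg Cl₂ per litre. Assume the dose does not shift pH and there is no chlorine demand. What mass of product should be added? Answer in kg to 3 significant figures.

4.38 kg

Volume: 517 m³ = 517,000 L.
[OCl⁻]/[HOCl] = 10^(pH − pKa) = 10^(7.78 − 7.57) = 1.622; fraction as HOCl = 1/(1 + 1.622) = 0.3814.
Free chlorine required for 1.92 ppm HOCl: 1.92 / 0.3814 = 5.034 ppm.
FC to add: 5.034 − 0.1 = 4.934 mg/L as Cl₂.
Cl₂ equivalent: 4.934 mg/L × 517,000 L = 2551 g.
Product at 58.2% available Cl: 2551 / 0.582 = 4383 g.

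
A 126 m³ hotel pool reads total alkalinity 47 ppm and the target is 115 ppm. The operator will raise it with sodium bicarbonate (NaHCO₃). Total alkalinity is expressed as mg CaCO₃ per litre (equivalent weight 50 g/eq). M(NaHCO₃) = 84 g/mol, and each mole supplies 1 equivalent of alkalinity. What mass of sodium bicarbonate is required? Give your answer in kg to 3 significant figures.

14.4 kg

Volume: 126 m³ = 126,000 L.
Alkalinity to add: (115 − 47) = 68 mg/L as CaCO₃ × 126,000 L = 8568 g as CaCO₃.
Equivalents: 8568 g ÷ 50 g/eq = 171.4 eq.
NaHCO₃ supplies 1 eq per mole → 171.4 mol.
Mass: 171.4 mol × 84 g/mol = 14,390 g.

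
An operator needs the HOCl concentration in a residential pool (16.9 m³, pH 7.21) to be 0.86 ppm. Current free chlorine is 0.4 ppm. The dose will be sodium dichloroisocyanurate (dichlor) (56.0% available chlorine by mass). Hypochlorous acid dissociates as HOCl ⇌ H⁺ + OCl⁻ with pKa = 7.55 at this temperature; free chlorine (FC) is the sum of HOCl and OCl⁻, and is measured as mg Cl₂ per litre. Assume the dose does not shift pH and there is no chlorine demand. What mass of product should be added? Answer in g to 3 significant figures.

25.7 g

Volume: 16.9 m³ = 16,900 L.
[OCl⁻]/[HOCl] = 10^(pH − pKa) = 10^(7.21 − 7.55) = 0.4571; fraction as HOCl = 1/(1 + 0.4571) = 0.6863.
Free chlorine required for 0.86 ppm HOCl: 0.86 / 0.6863 = 1.253 ppm.
FC to add: 1.253 − 0.4 = 0.8531 mg/L as Cl₂.
Cl₂ equivalent: 0.8531 mg/L × 16,900 L = 14.42 g.
Product at 56.0% available Cl: 14.42 / 0.56 = 25.75 g.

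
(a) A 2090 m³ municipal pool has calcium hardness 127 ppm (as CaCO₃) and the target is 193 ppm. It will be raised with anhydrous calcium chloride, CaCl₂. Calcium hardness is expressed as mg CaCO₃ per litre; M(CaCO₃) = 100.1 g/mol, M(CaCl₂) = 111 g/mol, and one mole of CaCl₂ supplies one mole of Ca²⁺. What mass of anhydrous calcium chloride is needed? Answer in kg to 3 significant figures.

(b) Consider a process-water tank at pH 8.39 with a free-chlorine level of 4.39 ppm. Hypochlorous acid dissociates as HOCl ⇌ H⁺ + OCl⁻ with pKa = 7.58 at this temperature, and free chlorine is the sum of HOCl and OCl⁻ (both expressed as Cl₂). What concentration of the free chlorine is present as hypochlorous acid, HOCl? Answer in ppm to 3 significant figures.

(a) 153 kg; (b) 0.589 ppm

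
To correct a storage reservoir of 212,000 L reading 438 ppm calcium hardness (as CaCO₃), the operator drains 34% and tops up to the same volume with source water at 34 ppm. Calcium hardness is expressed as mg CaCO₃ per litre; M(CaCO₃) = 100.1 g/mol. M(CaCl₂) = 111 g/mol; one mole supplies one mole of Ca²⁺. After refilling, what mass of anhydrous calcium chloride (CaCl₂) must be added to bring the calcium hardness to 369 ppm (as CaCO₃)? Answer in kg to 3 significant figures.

16.1 kg

After draining 34% and refilling: 438 × 0.66 + 34 × 0.34 = 300.64 ppm.
Deficit to target: 369 − 300.64 = 68.36 mg/L.
As CaCO₃: 68.36 mg/L × 212,000 L = 14,490 g; ÷ 100.1 = 144.8 mol Ca²⁺.
Mass: 144.8 × 111 = 16,070 g.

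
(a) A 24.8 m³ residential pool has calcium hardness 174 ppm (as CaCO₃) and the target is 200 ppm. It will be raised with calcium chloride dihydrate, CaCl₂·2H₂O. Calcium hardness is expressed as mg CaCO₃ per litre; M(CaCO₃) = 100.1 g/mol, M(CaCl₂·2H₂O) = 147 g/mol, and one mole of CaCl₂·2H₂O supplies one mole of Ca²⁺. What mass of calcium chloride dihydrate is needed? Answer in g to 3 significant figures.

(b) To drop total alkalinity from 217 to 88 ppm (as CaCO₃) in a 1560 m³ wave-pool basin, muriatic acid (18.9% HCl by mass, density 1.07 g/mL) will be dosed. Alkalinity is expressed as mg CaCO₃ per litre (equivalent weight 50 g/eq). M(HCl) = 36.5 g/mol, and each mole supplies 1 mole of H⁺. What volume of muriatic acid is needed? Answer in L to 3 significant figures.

(a) 947 g; (b) 726 L

(a) Volume: 24.8 m³ = 24,800 L.
(a) Hardness to add: (200 − 174) = 26 mg/L as CaCO₃ × 24,800 L = 644.8 g as CaCO₃.
(a) Moles of Ca²⁺ (1 mol Ca²⁺ ≡ 1 mol CaCO₃): 644.8 / 100.1 g/mol = 6.442 mol.
(a) Mass of CaCl₂·2H₂O: 6.442 × 147 = 946.9 g.

(b) Volume: 1560 m³ = 1,560,000 L.
(b) Alkalinity to neutralize: (217 − 88) = 129 mg/L as CaCO₃ × 1,560,000 L = 201,200 g as CaCO₃.
(b) Equivalents of H⁺ required: 201,200 ÷ 50 g/eq = 4025 eq = 4025 mol HCl.
(b) Mass of HCl: 4025 × 36.5 = 146,900 g.
(b) Mass of 18.9% solution: 146,900 / 0.189 = 777,300 g.
(b) Volume: 777,300 g ÷ 1.07 g/mL = 726,400 mL.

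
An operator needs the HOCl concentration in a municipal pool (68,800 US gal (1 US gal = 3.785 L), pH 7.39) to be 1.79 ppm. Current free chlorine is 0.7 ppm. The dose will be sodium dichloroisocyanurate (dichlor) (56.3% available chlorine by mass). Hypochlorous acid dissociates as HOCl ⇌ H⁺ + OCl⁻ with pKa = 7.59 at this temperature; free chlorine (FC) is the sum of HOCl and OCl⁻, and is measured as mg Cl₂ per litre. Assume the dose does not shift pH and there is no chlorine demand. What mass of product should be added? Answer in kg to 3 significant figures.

1.03 kg

Volume: 68,800 US gal × 3.785 L/gal = 260,408 L.
[OCl⁻]/[HOCl] = 10^(pH − pKa) = 10^(7.39 − 7.59) = 0.631; fraction as HOCl = 1/(1 + 0.631) = 0.6131.
Free chlorine required for 1.79 ppm HOCl: 1.79 / 0.6131 = 2.919 ppm.
FC to add: 2.919 − 0.7 = 2.219 mg/L as Cl₂.
Cl₂ equivalent: 2.219 mg/L × 260,408 L = 578 g.
Product at 56.3% available Cl: 578 / 0.563 = 1027 g.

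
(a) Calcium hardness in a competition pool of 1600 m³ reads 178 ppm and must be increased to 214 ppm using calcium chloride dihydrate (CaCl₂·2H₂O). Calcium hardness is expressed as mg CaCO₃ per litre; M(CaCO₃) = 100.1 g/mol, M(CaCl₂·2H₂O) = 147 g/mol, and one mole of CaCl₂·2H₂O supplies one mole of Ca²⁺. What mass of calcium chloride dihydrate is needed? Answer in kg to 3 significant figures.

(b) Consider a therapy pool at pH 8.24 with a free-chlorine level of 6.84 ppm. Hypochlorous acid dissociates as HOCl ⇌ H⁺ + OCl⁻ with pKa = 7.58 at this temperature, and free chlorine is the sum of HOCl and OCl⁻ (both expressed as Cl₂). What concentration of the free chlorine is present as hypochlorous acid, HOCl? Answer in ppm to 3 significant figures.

(a) 84.6 kg; (b) 1.23 ppm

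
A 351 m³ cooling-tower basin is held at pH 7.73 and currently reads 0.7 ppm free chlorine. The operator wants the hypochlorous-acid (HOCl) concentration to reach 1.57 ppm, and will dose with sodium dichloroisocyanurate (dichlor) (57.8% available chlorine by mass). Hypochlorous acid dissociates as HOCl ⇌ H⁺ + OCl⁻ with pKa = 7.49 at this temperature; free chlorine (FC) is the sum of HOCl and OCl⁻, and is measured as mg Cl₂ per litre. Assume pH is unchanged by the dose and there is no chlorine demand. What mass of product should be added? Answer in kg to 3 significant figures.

2.19 kg

Volume: 351 m³ = 351,000 L.
[OCl⁻]/[HOCl] = 10^(pH − pKa) = 10^(7.73 − 7.49) = 1.738; fraction as HOCl = 1/(1 + 1.738) = 0.3653.
Free chlorine required for 1.57 ppm HOCl: 1.57 / 0.3653 = 4.298 ppm.
FC to add: 4.298 − 0.7 = 3.598 mg/L as Cl₂.
Cl₂ equivalent: 3.598 mg/L × 351,000 L = 1263 g.
Product at 57.8% available Cl: 1263 / 0.578 = 2185 g.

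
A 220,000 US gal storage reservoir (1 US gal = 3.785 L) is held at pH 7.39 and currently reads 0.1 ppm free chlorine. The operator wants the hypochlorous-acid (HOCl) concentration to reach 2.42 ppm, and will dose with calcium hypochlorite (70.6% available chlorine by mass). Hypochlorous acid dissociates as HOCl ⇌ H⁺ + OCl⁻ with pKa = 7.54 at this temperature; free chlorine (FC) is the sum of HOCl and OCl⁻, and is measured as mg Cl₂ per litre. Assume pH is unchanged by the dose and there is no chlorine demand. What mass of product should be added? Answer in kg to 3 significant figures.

Volume: 220,000 US gal × 3.785 L/gal = 832,700 L.
[OCl⁻]/[HOCl] = 10^(pH − pKa) = 10^(7.39 − 7.54) = 0.7079; fraction as HOCl = 1/(1 + 0.7079) = 0.5855.
Free chlorine required for 2.42 ppm HOCl: 2.42 / 0.5855 = 4.133 ppm.
FC to add: 4.133 − 0.1 = 4.033 mg/L as Cl₂.
Cl₂ equivalent: 4.033 mg/L × 832,700 L = 3358 g.
Product at 70.6% available Cl: 3358 / 0.706 = 4757 g.

4.76 kg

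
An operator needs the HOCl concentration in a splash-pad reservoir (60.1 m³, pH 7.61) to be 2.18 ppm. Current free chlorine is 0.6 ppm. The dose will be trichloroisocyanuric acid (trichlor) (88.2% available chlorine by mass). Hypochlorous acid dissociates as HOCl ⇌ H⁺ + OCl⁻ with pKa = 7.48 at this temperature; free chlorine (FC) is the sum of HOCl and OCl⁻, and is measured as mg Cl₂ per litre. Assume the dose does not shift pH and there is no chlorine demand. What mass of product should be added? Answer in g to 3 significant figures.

308 g

Volume: 60.1 m³ = 60,100 L.
[OCl⁻]/[HOCl] = 10^(pH − pKa) = 10^(7.61 − 7.48) = 1.349; fraction as HOCl = 1/(1 + 1.349) = 0.4257.
Free chlorine required for 2.18 ppm HOCl: 2.18 / 0.4257 = 5.121 ppm.
FC to add: 5.121 − 0.6 = 4.521 mg/L as Cl₂.
Cl₂ equivalent: 4.521 mg/L × 60,100 L = 271.7 g.
Product at 88.2% available Cl: 271.7 / 0.882 = 308 g.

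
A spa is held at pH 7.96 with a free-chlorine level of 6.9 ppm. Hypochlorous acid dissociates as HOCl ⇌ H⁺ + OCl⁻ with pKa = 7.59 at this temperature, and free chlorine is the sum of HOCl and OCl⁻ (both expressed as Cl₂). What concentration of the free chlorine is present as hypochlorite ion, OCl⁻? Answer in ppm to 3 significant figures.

[OCl⁻]/[HOCl] = 10^(pH − pKa) = 10^(7.96 − 7.59) = 10^0.37 = 2.344.
Fraction as HOCl = 1 / (1 + 2.344) = 0.299.
OCl⁻ = (1 − 0.299) × 6.9 ppm = 4.837 ppm.

4.84 ppm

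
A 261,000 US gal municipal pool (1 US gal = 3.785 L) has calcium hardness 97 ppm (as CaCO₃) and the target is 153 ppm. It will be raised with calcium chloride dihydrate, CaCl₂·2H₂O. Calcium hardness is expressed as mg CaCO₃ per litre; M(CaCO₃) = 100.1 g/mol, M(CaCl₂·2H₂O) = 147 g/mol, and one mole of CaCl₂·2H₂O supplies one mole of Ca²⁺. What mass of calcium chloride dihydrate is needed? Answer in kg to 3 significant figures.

Volume: 261,000 US gal × 3.785 L/gal = 987,885 L.
Hardness to add: (153 − 97) = 56 mg/L as CaCO₃ × 987,885 L = 55,320 g as CaCO₃.
Moles of Ca²⁺ (1 mol Ca²⁺ ≡ 1 mol CaCO₃): 55,320 / 100.1 g/mol = 552.7 mol.
Mass of CaCl₂·2H₂O: 552.7 × 147 = 81,240 g.

81.2 kg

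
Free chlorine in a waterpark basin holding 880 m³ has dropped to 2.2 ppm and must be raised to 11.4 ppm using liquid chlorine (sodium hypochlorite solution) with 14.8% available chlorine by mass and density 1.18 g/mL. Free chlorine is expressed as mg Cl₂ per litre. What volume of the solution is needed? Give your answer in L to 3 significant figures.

Volume: 880 m³ = 880,000 L.
Chlorine deficit: 11.4 − 2.2 = 9.2 ppm = 9.2 mg/L as Cl₂.
Cl₂ equivalent needed: 9.2 mg/L × 880,000 L = 8,096,000 mg = 8096 g.
Product at 14.8% available chlorine: 8096 / 0.148 = 54,700 g.
Volume at density 1.18 g/mL: 54,700 g ÷ 1.18 g/mL = 46,360 mL.

46.4 L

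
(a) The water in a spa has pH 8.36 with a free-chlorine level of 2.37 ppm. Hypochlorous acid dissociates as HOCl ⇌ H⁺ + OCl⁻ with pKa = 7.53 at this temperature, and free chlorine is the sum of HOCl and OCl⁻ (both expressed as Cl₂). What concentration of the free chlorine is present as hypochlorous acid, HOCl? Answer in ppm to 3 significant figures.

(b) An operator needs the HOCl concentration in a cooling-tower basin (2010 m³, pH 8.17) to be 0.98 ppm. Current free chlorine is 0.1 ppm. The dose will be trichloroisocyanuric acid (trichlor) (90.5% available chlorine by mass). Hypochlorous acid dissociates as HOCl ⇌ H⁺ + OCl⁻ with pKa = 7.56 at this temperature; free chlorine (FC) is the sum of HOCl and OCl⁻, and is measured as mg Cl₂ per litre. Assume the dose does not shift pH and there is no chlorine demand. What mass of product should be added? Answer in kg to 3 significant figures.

(a) [OCl⁻]/[HOCl] = 10^(pH − pKa) = 10^(8.36 − 7.53) = 10^0.83 = 6.761.
(a) Fraction as HOCl = 1 / (1 + 6.761) = 0.1289.
(a) HOCl = 0.1289 × 2.37 ppm = 0.3054 ppm.

(b) Volume: 2010 m³ = 2,010,000 L.
(b) [OCl⁻]/[HOCl] = 10^(pH − pKa) = 10^(8.17 − 7.56) = 4.074; fraction as HOCl = 1/(1 + 4.074) = 0.1971.
(b) Free chlorine required for 0.98 ppm HOCl: 0.98 / 0.1971 = 4.972 ppm.
(b) FC to add: 4.972 − 0.1 = 4.872 mg/L as Cl₂.
(b) Cl₂ equivalent: 4.872 mg/L × 2,010,000 L = 9793 g.
(b) Product at 90.5% available Cl: 9793 / 0.905 = 10,820 g.

(a) 0.305 ppm; (b) 10.8 kg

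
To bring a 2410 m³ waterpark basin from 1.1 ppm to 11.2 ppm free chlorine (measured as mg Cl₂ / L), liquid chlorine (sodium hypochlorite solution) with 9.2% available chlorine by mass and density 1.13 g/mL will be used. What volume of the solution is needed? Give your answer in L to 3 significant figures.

234 L

Volume: 2410 m³ = 2,410,000 L.
Chlorine deficit: 11.2 − 1.1 = 10.1 ppm = 10.1 mg/L as Cl₂.
Cl₂ equivalent needed: 10.1 mg/L × 2,410,000 L = 24,340,000 mg = 24,340 g.
Product at 9.2% available chlorine: 24,340 / 0.092 = 264,600 g.
Volume at density 1.13 g/mL: 264,600 g ÷ 1.13 g/mL = 234,100 mL.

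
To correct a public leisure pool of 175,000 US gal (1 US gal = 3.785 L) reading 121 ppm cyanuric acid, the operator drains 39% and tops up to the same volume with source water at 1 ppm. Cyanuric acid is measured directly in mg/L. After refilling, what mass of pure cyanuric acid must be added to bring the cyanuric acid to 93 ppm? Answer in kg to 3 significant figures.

Volume: 175,000 US gal × 3.785 L/gal = 662,375 L.
After draining 39% and refilling: 121 × 0.61 + 1 × 0.39 = 74.2 ppm.
Deficit to target: 93 − 74.2 = 18.8 mg/L.
Mass: 18.8 mg/L × 662,375 L = 12,450 g cyanuric acid.

12.5 kg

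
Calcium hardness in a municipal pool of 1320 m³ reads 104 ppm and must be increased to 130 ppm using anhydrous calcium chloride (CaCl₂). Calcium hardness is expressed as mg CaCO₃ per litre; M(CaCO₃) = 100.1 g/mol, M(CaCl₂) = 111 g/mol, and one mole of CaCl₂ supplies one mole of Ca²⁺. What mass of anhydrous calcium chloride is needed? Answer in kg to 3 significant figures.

Volume: 1320 m³ = 1,320,000 L.
Hardness to add: (130 − 104) = 26 mg/L as CaCO₃ × 1,320,000 L = 34,320 g as CaCO₃.
Moles of Ca²⁺ (1 mol Ca²⁺ ≡ 1 mol CaCO₃): 34,320 / 100.1 g/mol = 342.9 mol.
Mass of CaCl₂: 342.9 × 111 = 38,060 g.

38.1 kg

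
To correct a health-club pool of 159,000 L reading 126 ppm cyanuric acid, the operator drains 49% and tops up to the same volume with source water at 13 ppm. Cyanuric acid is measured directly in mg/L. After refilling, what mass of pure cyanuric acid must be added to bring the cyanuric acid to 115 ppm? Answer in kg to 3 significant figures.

7.05 kg

After draining 49% and refilling: 126 × 0.51 + 13 × 0.49 = 70.63 ppm.
Deficit to target: 115 − 70.63 = 44.37 mg/L.
Mass: 44.37 mg/L × 159,000 L = 7055 g cyanuric acid.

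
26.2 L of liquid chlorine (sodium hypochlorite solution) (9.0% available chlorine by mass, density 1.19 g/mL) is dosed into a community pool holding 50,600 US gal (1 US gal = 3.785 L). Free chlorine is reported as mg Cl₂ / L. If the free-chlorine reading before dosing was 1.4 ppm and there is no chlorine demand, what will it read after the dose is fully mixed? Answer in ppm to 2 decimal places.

Volume: 50,600 US gal × 3.785 L/gal = 191,521 L.
Mass of solution: 26.2 L × 1000 mL/L × 1.19 g/mL = 31,180 g.
Available chlorine delivered: 31,180 g × 0.09 = 2806 g as Cl₂.
Concentration rise: 2806 g / 191,521 L = 14.65 mg/L = 14.65 ppm.
Final FC: 1.4 + 14.65 = 16.05 ppm.

16.05 ppm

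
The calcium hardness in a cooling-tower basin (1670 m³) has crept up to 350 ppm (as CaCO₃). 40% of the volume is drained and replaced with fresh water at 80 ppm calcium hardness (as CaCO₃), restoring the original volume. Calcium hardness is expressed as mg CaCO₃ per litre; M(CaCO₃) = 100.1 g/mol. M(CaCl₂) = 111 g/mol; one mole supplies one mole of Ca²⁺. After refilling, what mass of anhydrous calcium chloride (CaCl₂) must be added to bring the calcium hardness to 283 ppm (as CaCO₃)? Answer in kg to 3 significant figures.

75.9 kg

Volume: 1670 m³ = 1,670,000 L.
After draining 40% and refilling: 350 × 0.60 + 80 × 0.40 = 242 ppm.
Deficit to target: 283 − 242 = 41 mg/L.
As CaCO₃: 41 mg/L × 1,670,000 L = 68,470 g; ÷ 100.1 = 684 mol Ca²⁺.
Mass: 684 × 111 = 75,930 g.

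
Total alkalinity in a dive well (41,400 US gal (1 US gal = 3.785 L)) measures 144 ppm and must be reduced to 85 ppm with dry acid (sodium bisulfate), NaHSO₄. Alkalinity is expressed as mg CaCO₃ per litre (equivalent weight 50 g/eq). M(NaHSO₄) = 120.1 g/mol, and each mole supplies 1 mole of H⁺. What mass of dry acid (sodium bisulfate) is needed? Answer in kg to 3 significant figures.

Volume: 41,400 US gal × 3.785 L/gal = 156,699 L.
Alkalinity to neutralize: (144 − 85) = 59 mg/L as CaCO₃ × 156,699 L = 9245 g as CaCO₃.
Equivalents of H⁺ required: 9245 ÷ 50 g/eq = 184.9 eq = 184.9 mol NaHSO₄.
Mass of NaHSO₄: 184.9 × 120.1 = 22,210 g.

22.2 kg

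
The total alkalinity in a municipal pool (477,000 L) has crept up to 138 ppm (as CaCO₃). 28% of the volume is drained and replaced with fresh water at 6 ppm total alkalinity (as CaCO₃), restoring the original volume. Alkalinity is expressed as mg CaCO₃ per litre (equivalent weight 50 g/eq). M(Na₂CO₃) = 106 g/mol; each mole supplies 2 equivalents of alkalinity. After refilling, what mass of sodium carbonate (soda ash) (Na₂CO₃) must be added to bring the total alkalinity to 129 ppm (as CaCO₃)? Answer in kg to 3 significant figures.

14.1 kg

After draining 28% and refilling: 138 × 0.72 + 6 × 0.28 = 101.04 ppm.
Deficit to target: 129 − 101.04 = 27.96 mg/L.
As CaCO₃: 27.96 mg/L × 477,000 L = 13,340 g; ÷ 50 g/eq ÷ 2 = 133.4 mol Na₂CO₃.
Mass: 133.4 × 106 = 14,140 g.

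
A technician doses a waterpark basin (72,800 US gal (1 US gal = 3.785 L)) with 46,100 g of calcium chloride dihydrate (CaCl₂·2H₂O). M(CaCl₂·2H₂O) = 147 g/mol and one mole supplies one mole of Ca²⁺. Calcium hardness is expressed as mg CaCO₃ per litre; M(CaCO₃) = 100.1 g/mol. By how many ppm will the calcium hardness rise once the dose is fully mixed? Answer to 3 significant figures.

114 ppm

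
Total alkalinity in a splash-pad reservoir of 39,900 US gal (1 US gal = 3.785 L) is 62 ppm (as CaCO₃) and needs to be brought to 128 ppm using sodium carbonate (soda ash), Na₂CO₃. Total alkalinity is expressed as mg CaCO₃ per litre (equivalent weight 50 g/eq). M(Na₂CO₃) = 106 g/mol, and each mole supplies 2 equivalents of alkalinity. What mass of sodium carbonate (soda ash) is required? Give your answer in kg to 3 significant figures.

Volume: 39,900 US gal × 3.785 L/gal = 151,022 L.
Alkalinity to add: (128 − 62) = 66 mg/L as CaCO₃ × 151,022 L = 9967 g as CaCO₃.
Equivalents: 9967 g ÷ 50 g/eq = 199.3 eq.
Each mole of Na₂CO₃ supplies 2 eq, so 199.3 / 2 = 99.67 mol.
Mass: 99.67 mol × 106 g/mol = 10,570 g.

10.6 kg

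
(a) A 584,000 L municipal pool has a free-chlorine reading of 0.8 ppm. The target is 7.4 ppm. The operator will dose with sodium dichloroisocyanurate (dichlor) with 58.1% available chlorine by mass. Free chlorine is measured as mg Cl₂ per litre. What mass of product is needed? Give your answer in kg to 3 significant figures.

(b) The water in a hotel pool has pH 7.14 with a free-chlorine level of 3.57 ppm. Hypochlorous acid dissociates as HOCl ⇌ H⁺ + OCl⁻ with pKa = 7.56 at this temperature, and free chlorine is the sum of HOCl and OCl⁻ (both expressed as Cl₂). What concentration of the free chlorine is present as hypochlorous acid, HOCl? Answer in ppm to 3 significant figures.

(a) 6.63 kg; (b) 2.59 ppm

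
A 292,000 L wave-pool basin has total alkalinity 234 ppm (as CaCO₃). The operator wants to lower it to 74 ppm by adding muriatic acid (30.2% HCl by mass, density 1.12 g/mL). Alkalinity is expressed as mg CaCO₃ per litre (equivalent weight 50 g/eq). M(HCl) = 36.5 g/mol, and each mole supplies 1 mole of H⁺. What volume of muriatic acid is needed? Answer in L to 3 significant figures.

Alkalinity to neutralize: (234 − 74) = 160 mg/L as CaCO₃ × 292,000 L = 46,720 g as CaCO₃.
Equivalents of H⁺ required: 46,720 ÷ 50 g/eq = 934.4 eq = 934.4 mol HCl.
Mass of HCl: 934.4 × 36.5 = 34,110 g.
Mass of 30.2% solution: 34,110 / 0.302 = 112,900 g.
Volume: 112,900 g ÷ 1.12 g/mL = 100,800 mL.

101 L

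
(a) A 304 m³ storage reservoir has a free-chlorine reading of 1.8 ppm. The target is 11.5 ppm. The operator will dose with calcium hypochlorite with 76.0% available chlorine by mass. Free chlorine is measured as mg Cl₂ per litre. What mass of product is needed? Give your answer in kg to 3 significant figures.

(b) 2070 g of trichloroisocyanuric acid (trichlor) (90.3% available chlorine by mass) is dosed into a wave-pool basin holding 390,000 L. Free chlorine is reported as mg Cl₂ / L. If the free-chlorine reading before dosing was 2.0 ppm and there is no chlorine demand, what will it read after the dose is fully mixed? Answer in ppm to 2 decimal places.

(a) Volume: 304 m³ = 304,000 L.
(a) Chlorine deficit: 11.5 − 1.8 = 9.7 ppm = 9.7 mg/L as Cl₂.
(a) Cl₂ equivalent needed: 9.7 mg/L × 304,000 L = 2,949,000 mg = 2949 g.
(a) Product at 76.0% available chlorine: 2949 / 0.76 = 3880 g.

(b) Available chlorine delivered: 2070 g × 0.903 = 1869 g as Cl₂.
(b) Concentration rise: 1869 g / 390,000 L = 4.793 mg/L = 4.79 ppm.
(b) Final FC: 2.0 + 4.79 = 6.79 ppm.

(a) 3.88 kg; (b) 6.79 ppm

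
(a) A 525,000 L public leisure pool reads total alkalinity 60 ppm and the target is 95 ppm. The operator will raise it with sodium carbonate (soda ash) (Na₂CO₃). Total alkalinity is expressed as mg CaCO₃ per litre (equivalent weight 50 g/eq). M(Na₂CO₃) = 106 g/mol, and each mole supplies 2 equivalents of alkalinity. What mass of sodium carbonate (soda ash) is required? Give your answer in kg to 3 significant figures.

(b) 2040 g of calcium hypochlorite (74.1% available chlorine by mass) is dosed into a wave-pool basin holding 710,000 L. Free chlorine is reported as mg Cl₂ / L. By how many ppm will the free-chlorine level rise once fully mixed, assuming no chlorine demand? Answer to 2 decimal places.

(a) Alkalinity to add: (95 − 60) = 35 mg/L as CaCO₃ × 525,000 L = 18,380 g as CaCO₃.
(a) Equivalents: 18,380 g ÷ 50 g/eq = 367.5 eq.
(a) Each mole of Na₂CO₃ supplies 2 eq, so 367.5 / 2 = 183.8 mol.
(a) Mass: 183.8 mol × 106 g/mol = 19,480 g.

(b) Available chlorine delivered: 2040 g × 0.741 = 1512 g as Cl₂.
(b) Concentration rise: 1512 g / 710,000 L = 2.129 mg/L = 2.13 ppm.

(a) 19.5 kg; (b) 2.13 ppm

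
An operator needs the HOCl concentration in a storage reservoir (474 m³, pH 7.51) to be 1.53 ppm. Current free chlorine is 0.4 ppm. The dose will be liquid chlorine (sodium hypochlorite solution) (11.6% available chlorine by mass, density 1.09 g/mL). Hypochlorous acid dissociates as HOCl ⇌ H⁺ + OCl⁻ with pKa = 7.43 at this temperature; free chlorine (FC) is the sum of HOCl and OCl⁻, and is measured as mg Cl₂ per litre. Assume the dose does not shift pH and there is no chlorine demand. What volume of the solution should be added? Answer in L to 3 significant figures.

Volume: 474 m³ = 474,000 L.
[OCl⁻]/[HOCl] = 10^(pH − pKa) = 10^(7.51 − 7.43) = 1.202; fraction as HOCl = 1/(1 + 1.202) = 0.4541.
Free chlorine required for 1.53 ppm HOCl: 1.53 / 0.4541 = 3.369 ppm.
FC to add: 3.369 − 0.4 = 2.969 mg/L as Cl₂.
Cl₂ equivalent: 2.969 mg/L × 474,000 L = 1408 g.
Product at 11.6% available Cl: 1408 / 0.116 = 12,130 g.
Volume: 12,130 g ÷ 1.09 g/mL = 11,130 mL.

11.1 L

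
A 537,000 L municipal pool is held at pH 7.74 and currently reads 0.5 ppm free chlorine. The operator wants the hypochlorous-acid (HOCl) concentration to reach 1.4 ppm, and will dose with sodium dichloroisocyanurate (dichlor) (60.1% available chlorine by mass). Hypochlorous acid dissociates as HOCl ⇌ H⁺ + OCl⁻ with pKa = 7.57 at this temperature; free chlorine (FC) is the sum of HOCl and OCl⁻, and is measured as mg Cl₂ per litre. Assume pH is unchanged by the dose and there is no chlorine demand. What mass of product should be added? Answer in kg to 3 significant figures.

2.65 kg

[OCl⁻]/[HOCl] = 10^(pH − pKa) = 10^(7.74 − 7.57) = 1.479; fraction as HOCl = 1/(1 + 1.479) = 0.4034.
Free chlorine required for 1.4 ppm HOCl: 1.4 / 0.4034 = 3.471 ppm.
FC to add: 3.471 − 0.5 = 2.971 mg/L as Cl₂.
Cl₂ equivalent: 2.971 mg/L × 537,000 L = 1595 g.
Product at 60.1% available Cl: 1595 / 0.601 = 2654 g.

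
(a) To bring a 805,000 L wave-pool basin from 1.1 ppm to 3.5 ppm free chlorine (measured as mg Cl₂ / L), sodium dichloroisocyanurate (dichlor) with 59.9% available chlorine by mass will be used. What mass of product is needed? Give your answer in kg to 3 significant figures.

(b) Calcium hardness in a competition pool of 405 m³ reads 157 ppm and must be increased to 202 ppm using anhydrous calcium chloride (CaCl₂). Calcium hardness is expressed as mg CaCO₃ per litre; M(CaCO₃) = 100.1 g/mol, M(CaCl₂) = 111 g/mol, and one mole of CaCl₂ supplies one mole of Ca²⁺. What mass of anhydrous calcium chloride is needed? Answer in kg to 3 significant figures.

(a) 3.23 kg; (b) 20.2 kg

(a) Chlorine deficit: 3.5 − 1.1 = 2.4 ppm = 2.4 mg/L as Cl₂.
(a) Cl₂ equivalent needed: 2.4 mg/L × 805,000 L = 1,932,000 mg = 1932 g.
(a) Product at 59.9% available chlorine: 1932 / 0.599 = 3225 g.

(b) Volume: 405 m³ = 405,000 L.
(b) Hardness to add: (202 − 157) = 45 mg/L as CaCO₃ × 405,000 L = 18,220 g as CaCO₃.
(b) Moles of Ca²⁺ (1 mol Ca²⁺ ≡ 1 mol CaCO₃): 18,220 / 100.1 g/mol = 182.1 mol.
(b) Mass of CaCl₂: 182.1 × 111 = 20,210 g.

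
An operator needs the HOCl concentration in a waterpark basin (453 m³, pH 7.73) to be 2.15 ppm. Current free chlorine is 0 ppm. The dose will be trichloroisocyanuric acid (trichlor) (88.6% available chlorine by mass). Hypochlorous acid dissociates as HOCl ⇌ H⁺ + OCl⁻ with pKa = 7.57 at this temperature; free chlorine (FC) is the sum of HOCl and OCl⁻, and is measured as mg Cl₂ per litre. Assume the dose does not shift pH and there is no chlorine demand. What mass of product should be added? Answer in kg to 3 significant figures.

Volume: 453 m³ = 453,000 L.
[OCl⁻]/[HOCl] = 10^(pH − pKa) = 10^(7.73 − 7.57) = 1.445; fraction as HOCl = 1/(1 + 1.445) = 0.4089.
Free chlorine required for 2.15 ppm HOCl: 2.15 / 0.4089 = 5.258 ppm.
FC to add: 5.258 − 0 = 5.258 mg/L as Cl₂.
Cl₂ equivalent: 5.258 mg/L × 453,000 L = 2382 g.
Product at 88.6% available Cl: 2382 / 0.886 = 2688 g.

2.69 kg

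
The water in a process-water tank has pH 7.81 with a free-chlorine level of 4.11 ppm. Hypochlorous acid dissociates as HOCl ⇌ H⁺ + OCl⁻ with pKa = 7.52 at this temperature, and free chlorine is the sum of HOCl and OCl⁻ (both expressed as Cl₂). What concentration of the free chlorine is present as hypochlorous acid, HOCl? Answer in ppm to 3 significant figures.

1.39 ppm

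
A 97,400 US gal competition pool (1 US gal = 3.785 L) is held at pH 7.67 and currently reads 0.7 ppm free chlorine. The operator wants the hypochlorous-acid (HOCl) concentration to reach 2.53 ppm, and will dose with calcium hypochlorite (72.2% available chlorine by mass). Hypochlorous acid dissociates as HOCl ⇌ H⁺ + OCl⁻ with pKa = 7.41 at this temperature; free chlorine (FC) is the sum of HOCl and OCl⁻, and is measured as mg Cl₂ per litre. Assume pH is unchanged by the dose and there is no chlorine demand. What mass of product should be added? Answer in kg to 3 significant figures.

Volume: 97,400 US gal × 3.785 L/gal = 368,659 L.
[OCl⁻]/[HOCl] = 10^(pH − pKa) = 10^(7.67 − 7.41) = 1.82; fraction as HOCl = 1/(1 + 1.82) = 0.3546.
Free chlorine required for 2.53 ppm HOCl: 2.53 / 0.3546 = 7.134 ppm.
FC to add: 7.134 − 0.7 = 6.434 mg/L as Cl₂.
Cl₂ equivalent: 6.434 mg/L × 368,659 L = 2372 g.
Product at 72.2% available Cl: 2372 / 0.722 = 3285 g.

3.29 kg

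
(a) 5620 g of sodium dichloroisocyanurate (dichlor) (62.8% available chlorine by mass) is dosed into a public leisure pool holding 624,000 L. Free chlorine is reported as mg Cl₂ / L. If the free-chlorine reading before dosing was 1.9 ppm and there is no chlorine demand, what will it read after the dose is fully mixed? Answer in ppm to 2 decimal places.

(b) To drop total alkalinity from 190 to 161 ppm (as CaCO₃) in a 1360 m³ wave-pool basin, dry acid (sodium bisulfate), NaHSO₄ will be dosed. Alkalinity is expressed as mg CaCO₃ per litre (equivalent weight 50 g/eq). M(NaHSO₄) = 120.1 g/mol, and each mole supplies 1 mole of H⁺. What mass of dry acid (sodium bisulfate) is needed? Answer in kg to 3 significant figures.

(a) 7.56 ppm; (b) 94.7 kg

(a) Available chlorine delivered: 5620 g × 0.628 = 3529 g as Cl₂.
(a) Concentration rise: 3529 g / 624,000 L = 5.656 mg/L = 5.66 ppm.
(a) Final FC: 1.9 + 5.66 = 7.56 ppm.

(b) Volume: 1360 m³ = 1,360,000 L.
(b) Alkalinity to neutralize: (190 − 161) = 29 mg/L as CaCO₃ × 1,360,000 L = 39,440 g as CaCO₃.
(b) Equivalents of H⁺ required: 39,440 ÷ 50 g/eq = 788.8 eq = 788.8 mol NaHSO₄.
(b) Mass of NaHSO₄: 788.8 × 120.1 = 94,730 g.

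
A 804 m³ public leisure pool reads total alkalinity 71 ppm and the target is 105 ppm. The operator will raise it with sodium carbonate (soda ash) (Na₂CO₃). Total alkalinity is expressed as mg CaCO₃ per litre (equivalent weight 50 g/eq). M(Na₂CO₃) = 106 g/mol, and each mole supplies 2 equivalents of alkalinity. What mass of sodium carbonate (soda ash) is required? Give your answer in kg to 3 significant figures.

29.0 kg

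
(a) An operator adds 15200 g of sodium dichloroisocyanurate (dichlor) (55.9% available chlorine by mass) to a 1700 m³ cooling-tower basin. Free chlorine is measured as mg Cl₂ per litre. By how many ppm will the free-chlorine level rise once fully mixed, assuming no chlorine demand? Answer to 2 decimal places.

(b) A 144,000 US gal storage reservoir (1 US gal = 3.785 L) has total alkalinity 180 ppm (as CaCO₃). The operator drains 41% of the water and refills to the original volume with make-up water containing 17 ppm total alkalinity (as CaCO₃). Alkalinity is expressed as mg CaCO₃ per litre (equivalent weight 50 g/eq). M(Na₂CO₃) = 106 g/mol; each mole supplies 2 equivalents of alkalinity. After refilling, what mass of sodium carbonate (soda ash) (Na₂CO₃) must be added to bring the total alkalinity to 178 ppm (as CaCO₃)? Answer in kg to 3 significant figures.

(a) 5.00 ppm; (b) 37.5 kg

(a) Volume: 1700 m³ = 1,700,000 L.
(a) Available chlorine delivered: 15,200 g × 0.559 = 8497 g as Cl₂.
(a) Concentration rise: 8497 g / 1,700,000 L = 4.998 mg/L = 5.00 ppm.

(b) Volume: 144,000 US gal × 3.785 L/gal = 545,040 L.
(b) After draining 41% and refilling: 180 × 0.59 + 17 × 0.41 = 113.17 ppm.
(b) Deficit to target: 178 − 113.17 = 64.83 mg/L.
(b) As CaCO₃: 64.83 mg/L × 545,040 L = 35,330 g; ÷ 50 g/eq ÷ 2 = 353.3 mol Na₂CO₃.
(b) Mass: 353.3 × 106 = 37,460 g.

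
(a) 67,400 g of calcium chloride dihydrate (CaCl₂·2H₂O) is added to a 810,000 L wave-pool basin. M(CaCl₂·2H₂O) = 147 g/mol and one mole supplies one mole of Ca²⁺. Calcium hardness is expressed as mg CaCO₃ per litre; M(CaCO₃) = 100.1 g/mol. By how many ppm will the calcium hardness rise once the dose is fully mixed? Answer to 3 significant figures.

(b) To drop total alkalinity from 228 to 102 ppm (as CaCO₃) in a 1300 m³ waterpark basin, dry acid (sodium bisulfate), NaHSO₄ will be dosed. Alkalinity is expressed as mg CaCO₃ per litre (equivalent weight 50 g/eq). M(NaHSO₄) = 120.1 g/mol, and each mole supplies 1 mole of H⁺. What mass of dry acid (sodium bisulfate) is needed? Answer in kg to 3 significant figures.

(a) Moles of Ca²⁺: 67,400 g ÷ 147 g/mol = 458.5 mol.
(a) As CaCO₃: 458.5 mol × 100.1 g/mol = 45,900 g.
(a) Rise: 45,900 g / 810,000 L × 1000 = 56.66 mg/L.

(b) Volume: 1300 m³ = 1,300,000 L.
(b) Alkalinity to neutralize: (228 − 102) = 126 mg/L as CaCO₃ × 1,300,000 L = 163,800 g as CaCO₃.
(b) Equivalents of H⁺ required: 163,800 ÷ 50 g/eq = 3276 eq = 3276 mol NaHSO₄.
(b) Mass of NaHSO₄: 3276 × 120.1 = 393,400 g.

(a) 56.7 ppm; (b) 393 kg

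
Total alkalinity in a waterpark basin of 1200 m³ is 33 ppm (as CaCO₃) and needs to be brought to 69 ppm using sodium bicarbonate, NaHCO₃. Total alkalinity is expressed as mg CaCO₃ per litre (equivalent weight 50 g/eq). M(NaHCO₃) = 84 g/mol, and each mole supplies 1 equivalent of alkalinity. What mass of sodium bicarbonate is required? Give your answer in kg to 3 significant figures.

Volume: 1200 m³ = 1,200,000 L.
Alkalinity to add: (69 − 33) = 36 mg/L as CaCO₃ × 1,200,000 L = 43,200 g as CaCO₃.
Equivalents: 43,200 g ÷ 50 g/eq = 864 eq.
NaHCO₃ supplies 1 eq per mole → 864 mol.
Mass: 864 mol × 84 g/mol = 72,580 g.

72.6 kg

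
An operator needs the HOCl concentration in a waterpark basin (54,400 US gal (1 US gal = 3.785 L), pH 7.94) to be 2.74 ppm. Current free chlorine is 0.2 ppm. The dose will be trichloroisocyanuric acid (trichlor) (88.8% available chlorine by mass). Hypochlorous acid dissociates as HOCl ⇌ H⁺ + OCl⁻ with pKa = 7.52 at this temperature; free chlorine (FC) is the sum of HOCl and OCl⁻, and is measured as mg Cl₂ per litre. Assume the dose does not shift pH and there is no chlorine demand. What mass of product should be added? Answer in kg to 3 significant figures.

2.26 kg

Volume: 54,400 US gal × 3.785 L/gal = 205,904 L.
[OCl⁻]/[HOCl] = 10^(pH − pKa) = 10^(7.94 − 7.52) = 2.63; fraction as HOCl = 1/(1 + 2.63) = 0.2755.
Free chlorine required for 2.74 ppm HOCl: 2.74 / 0.2755 = 9.947 ppm.
FC to add: 9.947 − 0.2 = 9.747 mg/L as Cl₂.
Cl₂ equivalent: 9.747 mg/L × 205,904 L = 2007 g.
Product at 88.8% available Cl: 2007 / 0.888 = 2260 g.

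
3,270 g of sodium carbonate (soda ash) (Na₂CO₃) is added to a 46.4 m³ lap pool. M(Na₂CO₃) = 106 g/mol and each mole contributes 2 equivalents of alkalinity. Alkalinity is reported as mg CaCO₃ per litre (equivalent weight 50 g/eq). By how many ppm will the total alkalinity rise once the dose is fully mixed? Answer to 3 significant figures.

Volume: 46.4 m³ = 46,400 L.
Moles of Na₂CO₃: 3,270 g ÷ 106 g/mol = 30.85 mol → 61.7 eq of alkalinity.
As CaCO₃: 61.7 eq × 50 g/eq = 3085 g.
Rise: 3085 g / 46,400 L × 1000 = 66.49 mg/L.

66.5 ppm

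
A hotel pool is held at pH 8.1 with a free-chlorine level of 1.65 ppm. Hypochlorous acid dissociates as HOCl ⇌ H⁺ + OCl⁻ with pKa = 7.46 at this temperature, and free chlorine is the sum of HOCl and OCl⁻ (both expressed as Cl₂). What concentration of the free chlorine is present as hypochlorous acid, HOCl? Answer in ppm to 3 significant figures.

0.308 ppm

[OCl⁻]/[HOCl] = 10^(pH − pKa) = 10^(8.1 − 7.46) = 10^0.64 = 4.365.
Fraction as HOCl = 1 / (1 + 4.365) = 0.1864.
HOCl = 0.1864 × 1.65 ppm = 0.3075 ppm.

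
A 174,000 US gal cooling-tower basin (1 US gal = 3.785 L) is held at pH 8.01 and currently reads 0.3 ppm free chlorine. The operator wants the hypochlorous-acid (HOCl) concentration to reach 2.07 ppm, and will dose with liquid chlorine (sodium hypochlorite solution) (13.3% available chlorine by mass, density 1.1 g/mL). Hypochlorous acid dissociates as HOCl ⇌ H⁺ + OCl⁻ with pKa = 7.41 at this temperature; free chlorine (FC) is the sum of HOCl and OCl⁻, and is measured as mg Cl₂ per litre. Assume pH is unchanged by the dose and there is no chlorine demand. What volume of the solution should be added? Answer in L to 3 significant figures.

45.1 L

Volume: 174,000 US gal × 3.785 L/gal = 658,590 L.
[OCl⁻]/[HOCl] = 10^(pH − pKa) = 10^(8.01 − 7.41) = 3.981; fraction as HOCl = 1/(1 + 3.981) = 0.2008.
Free chlorine required for 2.07 ppm HOCl: 2.07 / 0.2008 = 10.31 ppm.
FC to add: 10.31 − 0.3 = 10.01 mg/L as Cl₂.
Cl₂ equivalent: 10.01 mg/L × 658,590 L = 6593 g.
Product at 13.3% available Cl: 6593 / 0.133 = 49,570 g.
Volume: 49,570 g ÷ 1.1 g/mL = 45,070 mL.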